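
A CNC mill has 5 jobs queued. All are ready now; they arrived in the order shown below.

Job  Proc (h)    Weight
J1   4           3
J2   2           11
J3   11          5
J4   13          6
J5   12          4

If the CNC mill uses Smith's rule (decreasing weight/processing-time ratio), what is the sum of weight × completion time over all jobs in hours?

WSPT (decreasing weight/processing-time ratio): J2 J1 J4 J3 J5.
J2: finishes 2, weight 11, w·C = 22
J1: finishes 6, weight 3, w·C = 18
J4: finishes 19, weight 6, w·C = 114
J3: finishes 30, weight 5, w·C = 150
J5: finishes 42, weight 4, w·C = 168
Sum = 22+18+114+150+168 = 472.

472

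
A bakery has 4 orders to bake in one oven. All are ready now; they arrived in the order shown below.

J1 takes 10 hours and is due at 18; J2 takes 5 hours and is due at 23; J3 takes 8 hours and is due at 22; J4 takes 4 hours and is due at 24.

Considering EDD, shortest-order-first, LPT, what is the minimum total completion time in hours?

57

EDD (increasing due date): J1 J3 J2 J4.
J1: 0→10
J3: 10→18
J2: 18→23
J4: 23→27
Sum = 10+18+23+27 = 78.
SPT (increasing processing time): J4 J2 J3 J1.
J4: 0→4
J2: 4→9
J3: 9→17
J1: 17→27
Sum = 4+9+17+27 = 57.
LPT (decreasing processing time): J1 J3 J2 J4.
J1: 0→10
J3: 10→18
J2: 18→23
J4: 23→27
Sum = 10+18+23+27 = 78.
EDD 78, SPT 57, LPT 78 → minimum 57.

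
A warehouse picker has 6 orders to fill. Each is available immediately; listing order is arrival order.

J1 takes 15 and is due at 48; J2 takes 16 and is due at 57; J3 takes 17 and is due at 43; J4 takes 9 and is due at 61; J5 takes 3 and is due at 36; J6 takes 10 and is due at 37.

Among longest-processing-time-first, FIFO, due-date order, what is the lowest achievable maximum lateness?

LPT (decreasing processing time): J3 J2 J1 J6 J4 J5.
J3: 0→17, due 43, lateness -26
J2: 17→33, due 57, lateness -24
J1: 33→48, due 48, lateness 0
J6: 48→58, due 37, lateness 21
J4: 58→67, due 61, lateness 6
J5: 67→70, due 36, lateness 34
Maximum = 34.
FIFO (arrival order): J1 J2 J3 J4 J5 J6.
J1: 0→15, due 48, lateness -33
J2: 15→31, due 57, lateness -26
J3: 31→48, due 43, lateness 5
J4: 48→57, due 61, lateness -4
J5: 57→60, due 36, lateness 24
J6: 60→70, due 37, lateness 33
Maximum = 33.
EDD (increasing due date): J5 J6 J3 J1 J2 J4.
J5: 0→3, due 36, lateness -33
J6: 3→13, due 37, lateness -24
J3: 13→30, due 43, lateness -13
J1: 30→45, due 48, lateness -3
J2: 45→61, due 57, lateness 4
J4: 61→70, due 61, lateness 9
Maximum = 9.
LPT 34, FIFO 33, EDD 9 → minimum 9.

9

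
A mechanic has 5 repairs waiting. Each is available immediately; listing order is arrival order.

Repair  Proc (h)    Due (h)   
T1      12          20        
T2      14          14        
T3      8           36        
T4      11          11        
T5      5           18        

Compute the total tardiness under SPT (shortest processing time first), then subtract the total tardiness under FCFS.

SPT (increasing processing time): T5 T3 T4 T1 T2.
T5: 0→5, due 18, tardiness 0
T3: 5→13, due 36, tardiness 0
T4: 13→24, due 11, tardiness 13
T1: 24→36, due 20, tardiness 16
T2: 36→50, due 14, tardiness 36
Sum = 0+0+13+16+36 = 65.
FIFO (arrival order): T1 T2 T3 T4 T5.
T1: 0→12, due 20, tardiness 0
T2: 12→26, due 14, tardiness 12
T3: 26→34, due 36, tardiness 0
T4: 34→45, due 11, tardiness 34
T5: 45→50, due 18, tardiness 32
Sum = 0+12+0+34+32 = 78.
Difference = 65 − 78 = -13.

-13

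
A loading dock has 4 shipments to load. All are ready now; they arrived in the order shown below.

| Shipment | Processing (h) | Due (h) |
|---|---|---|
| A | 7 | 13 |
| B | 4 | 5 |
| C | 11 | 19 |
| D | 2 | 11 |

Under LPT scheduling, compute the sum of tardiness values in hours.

35

LPT (decreasing processing time): C A B D.
C: 0→11, due 19, tardiness 0
A: 11→18, due 13, tardiness 5
B: 18→22, due 5, tardiness 17
D: 22→24, due 11, tardiness 13
Sum = 0+5+17+13 = 35.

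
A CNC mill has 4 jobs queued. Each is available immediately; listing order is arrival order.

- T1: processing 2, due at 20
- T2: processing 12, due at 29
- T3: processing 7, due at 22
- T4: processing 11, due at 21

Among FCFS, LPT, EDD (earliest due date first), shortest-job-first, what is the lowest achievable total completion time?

63

FIFO (arrival order): T1 T2 T3 T4.
T1: 0→2
T2: 2→14
T3: 14→21
T4: 21→32
Sum = 2+14+21+32 = 69.
LPT (decreasing processing time): T2 T4 T3 T1.
T2: 0→12
T4: 12→23
T3: 23→30
T1: 30→32
Sum = 12+23+30+32 = 97.
EDD (increasing due date): T1 T4 T3 T2.
T1: 0→2
T4: 2→13
T3: 13→20
T2: 20→32
Sum = 2+13+20+32 = 67.
SPT (increasing processing time): T1 T3 T4 T2.
T1: 0→2
T3: 2→9
T4: 9→20
T2: 20→32
Sum = 2+9+20+32 = 63.
FIFO 69, LPT 97, EDD 67, SPT 63 → minimum 63.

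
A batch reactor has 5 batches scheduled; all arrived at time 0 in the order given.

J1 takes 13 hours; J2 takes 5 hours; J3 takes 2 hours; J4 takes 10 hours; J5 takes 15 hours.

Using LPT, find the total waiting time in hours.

LPT (decreasing processing time): J5 J1 J4 J2 J3.
J5: waits 0, runs 0→15
J1: waits 15, runs 15→28
J4: waits 28, runs 28→38
J2: waits 38, runs 38→43
J3: waits 43, runs 43→45
Sum = 0+15+28+38+43 = 124.

124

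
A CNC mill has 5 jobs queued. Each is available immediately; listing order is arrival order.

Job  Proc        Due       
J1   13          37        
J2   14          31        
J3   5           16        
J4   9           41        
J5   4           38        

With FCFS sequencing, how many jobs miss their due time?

2

FIFO (arrival order): J1 J2 J3 J4 J5.
J1: 0→13, due 37, tardiness 0
J2: 13→27, due 31, tardiness 0
J3: 27→32, due 16, tardiness 16
J4: 32→41, due 41, tardiness 0
J5: 41→45, due 38, tardiness 7
Late jobs: 2.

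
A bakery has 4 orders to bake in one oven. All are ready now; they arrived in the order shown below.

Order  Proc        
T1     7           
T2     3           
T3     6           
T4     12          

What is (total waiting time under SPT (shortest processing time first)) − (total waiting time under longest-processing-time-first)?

SPT (increasing processing time): T2 T3 T1 T4.
T2: waits 0, runs 0→3
T3: waits 3, runs 3→9
T1: waits 9, runs 9→16
T4: waits 16, runs 16→28
Sum = 0+3+9+16 = 28.
LPT (decreasing processing time): T4 T1 T3 T2.
T4: waits 0, runs 0→12
T1: waits 12, runs 12→19
T3: waits 19, runs 19→25
T2: waits 25, runs 25→28
Sum = 0+12+19+25 = 56.
Difference = 28 − 56 = -28.

-28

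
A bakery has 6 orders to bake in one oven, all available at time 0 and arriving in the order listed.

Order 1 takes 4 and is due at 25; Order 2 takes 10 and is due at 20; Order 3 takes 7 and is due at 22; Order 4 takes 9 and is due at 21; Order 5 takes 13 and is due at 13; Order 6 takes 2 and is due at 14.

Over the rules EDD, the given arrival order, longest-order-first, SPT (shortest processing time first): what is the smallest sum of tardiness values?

45

EDD (increasing due date): Order 5 Order 6 Order 2 Order 4 Order 3 Order 1.
Order 5: 0→13, due 13, tardiness 0
Order 6: 13→15, due 14, tardiness 1
Order 2: 15→25, due 20, tardiness 5
Order 4: 25→34, due 21, tardiness 13
Order 3: 34→41, due 22, tardiness 19
Order 1: 41→45, due 25, tardiness 20
Sum = 0+1+5+13+19+20 = 58.
FIFO (arrival order): Order 1 Order 2 Order 3 Order 4 Order 5 Order 6.
Order 1: 0→4, due 25, tardiness 0
Order 2: 4→14, due 20, tardiness 0
Order 3: 14→21, due 22, tardiness 0
Order 4: 21→30, due 21, tardiness 9
Order 5: 30→43, due 13, tardiness 30
Order 6: 43→45, due 14, tardiness 31
Sum = 0+0+0+9+30+31 = 70.
LPT (decreasing processing time): Order 5 Order 2 Order 4 Order 3 Order 1 Order 6.
Order 5: 0→13, due 13, tardiness 0
Order 2: 13→23, due 20, tardiness 3
Order 4: 23→32, due 21, tardiness 11
Order 3: 32→39, due 22, tardiness 17
Order 1: 39→43, due 25, tardiness 18
Order 6: 43→45, due 14, tardiness 31
Sum = 0+3+11+17+18+31 = 80.
SPT (increasing processing time): Order 6 Order 1 Order 3 Order 4 Order 2 Order 5.
Order 6: 0→2, due 14, tardiness 0
Order 1: 2→6, due 25, tardiness 0
Order 3: 6→13, due 22, tardiness 0
Order 4: 13→22, due 21, tardiness 1
Order 2: 22→32, due 20, tardiness 12
Order 5: 32→45, due 13, tardiness 32
Sum = 0+0+0+1+12+32 = 45.
EDD 58, FIFO 70, LPT 80, SPT 45 → minimum 45.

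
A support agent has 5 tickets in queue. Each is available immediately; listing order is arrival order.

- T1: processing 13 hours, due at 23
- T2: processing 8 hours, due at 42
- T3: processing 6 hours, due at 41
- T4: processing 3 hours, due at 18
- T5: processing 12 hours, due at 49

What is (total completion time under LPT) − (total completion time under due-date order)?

LPT (decreasing processing time): T1 T5 T2 T3 T4.
T1: 0→13
T5: 13→25
T2: 25→33
T3: 33→39
T4: 39→42
Sum = 13+25+33+39+42 = 152.
EDD (increasing due date): T4 T1 T3 T2 T5.
T4: 0→3
T1: 3→16
T3: 16→22
T2: 22→30
T5: 30→42
Sum = 3+16+22+30+42 = 113.
Difference = 152 − 113 = 39.

39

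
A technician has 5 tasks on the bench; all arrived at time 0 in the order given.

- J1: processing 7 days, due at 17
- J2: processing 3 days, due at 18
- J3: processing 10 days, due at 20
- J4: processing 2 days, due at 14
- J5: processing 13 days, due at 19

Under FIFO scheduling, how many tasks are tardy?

FIFO (arrival order): J1 J2 J3 J4 J5.
J1: 0→7, due 17, tardiness 0
J2: 7→10, due 18, tardiness 0
J3: 10→20, due 20, tardiness 0
J4: 20→22, due 14, tardiness 8
J5: 22→35, due 19, tardiness 16
Late tasks: 2.

2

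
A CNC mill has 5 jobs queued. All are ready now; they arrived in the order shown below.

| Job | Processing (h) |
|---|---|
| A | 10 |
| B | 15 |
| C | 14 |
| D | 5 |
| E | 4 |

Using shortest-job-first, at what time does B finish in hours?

48

SPT (increasing processing time): E D A C B.
E: 0→4
D: 4→9
A: 9→19
C: 19→33
B: 33→48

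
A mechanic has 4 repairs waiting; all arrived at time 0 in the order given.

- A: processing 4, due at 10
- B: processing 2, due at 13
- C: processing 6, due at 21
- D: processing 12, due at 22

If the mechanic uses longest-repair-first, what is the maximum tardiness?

12

LPT (decreasing processing time): D C A B.
D: 0→12, due 22, tardiness 0
C: 12→18, due 21, tardiness 0
A: 18→22, due 10, tardiness 12
B: 22→24, due 13, tardiness 11
Maximum = 12.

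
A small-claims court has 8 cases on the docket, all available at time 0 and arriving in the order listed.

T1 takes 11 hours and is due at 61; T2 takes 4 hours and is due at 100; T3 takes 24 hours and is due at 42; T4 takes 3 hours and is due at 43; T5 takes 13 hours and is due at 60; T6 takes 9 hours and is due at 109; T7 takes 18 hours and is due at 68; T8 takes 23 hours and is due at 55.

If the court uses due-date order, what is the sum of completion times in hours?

EDD (increasing due date): T3 T4 T8 T5 T1 T7 T2 T6.
T3: 0→24
T4: 24→27
T8: 27→50
T5: 50→63
T1: 63→74
T7: 74→92
T2: 92→96
T6: 96→105
Sum = 24+27+50+63+74+92+96+105 = 531.

531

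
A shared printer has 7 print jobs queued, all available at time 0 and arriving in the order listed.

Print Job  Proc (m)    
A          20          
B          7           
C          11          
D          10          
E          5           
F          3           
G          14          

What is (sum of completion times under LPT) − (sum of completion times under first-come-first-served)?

41

LPT (decreasing processing time): A G C D B E F.
A: 0→20
G: 20→34
C: 34→45
D: 45→55
B: 55→62
E: 62→67
F: 67→70
Sum = 20+34+45+55+62+67+70 = 353.
FIFO (arrival order): A B C D E F G.
A: 0→20
B: 20→27
C: 27→38
D: 38→48
E: 48→53
F: 53→56
G: 56→70
Sum = 20+27+38+48+53+56+70 = 312.
Difference = 353 − 312 = 41.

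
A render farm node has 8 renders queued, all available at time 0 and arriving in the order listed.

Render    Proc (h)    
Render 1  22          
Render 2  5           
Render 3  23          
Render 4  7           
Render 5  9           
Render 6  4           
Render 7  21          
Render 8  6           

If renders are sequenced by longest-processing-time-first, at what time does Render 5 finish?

75

LPT (decreasing processing time): Render 3 Render 1 Render 7 Render 5 Render 4 Render 8 Render 2 Render 6.
Render 3: 0→23
Render 1: 23→45
Render 7: 45→66
Render 5: 66→75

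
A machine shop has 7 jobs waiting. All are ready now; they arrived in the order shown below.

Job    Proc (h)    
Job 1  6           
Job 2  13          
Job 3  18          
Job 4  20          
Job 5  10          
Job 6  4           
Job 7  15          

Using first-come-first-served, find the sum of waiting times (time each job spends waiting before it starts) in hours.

257

FIFO (arrival order): Job 1 Job 2 Job 3 Job 4 Job 5 Job 6 Job 7.
Job 1: waits 0, runs 0→6
Job 2: waits 6, runs 6→19
Job 3: waits 19, runs 19→37
Job 4: waits 37, runs 37→57
Job 5: waits 57, runs 57→67
Job 6: waits 67, runs 67→71
Job 7: waits 71, runs 71→86
Sum = 0+6+19+37+57+67+71 = 257.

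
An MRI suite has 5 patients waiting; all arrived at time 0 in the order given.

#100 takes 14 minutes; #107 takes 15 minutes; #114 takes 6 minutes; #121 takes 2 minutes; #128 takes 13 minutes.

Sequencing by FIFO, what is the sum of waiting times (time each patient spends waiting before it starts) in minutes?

115

FIFO (arrival order): #100 #107 #114 #121 #128.
#100: waits 0, runs 0→14
#107: waits 14, runs 14→29
#114: waits 29, runs 29→35
#121: waits 35, runs 35→37
#128: waits 37, runs 37→50
Sum = 0+14+29+35+37 = 115.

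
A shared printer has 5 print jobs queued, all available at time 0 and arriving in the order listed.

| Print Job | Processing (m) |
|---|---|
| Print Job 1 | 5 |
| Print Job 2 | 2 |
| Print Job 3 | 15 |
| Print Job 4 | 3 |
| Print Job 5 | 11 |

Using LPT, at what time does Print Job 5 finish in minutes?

LPT (decreasing processing time): Print Job 3 Print Job 5 Print Job 1 Print Job 4 Print Job 2.
Print Job 3: 0→15
Print Job 5: 15→26

26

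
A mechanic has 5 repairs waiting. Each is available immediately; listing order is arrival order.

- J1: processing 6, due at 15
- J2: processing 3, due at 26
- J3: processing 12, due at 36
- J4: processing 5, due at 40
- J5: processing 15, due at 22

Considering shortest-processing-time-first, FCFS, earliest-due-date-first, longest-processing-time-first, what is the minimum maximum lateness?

1

SPT (increasing processing time): J2 J4 J1 J3 J5.
J2: 0→3, due 26, lateness -23
J4: 3→8, due 40, lateness -32
J1: 8→14, due 15, lateness -1
J3: 14→26, due 36, lateness -10
J5: 26→41, due 22, lateness 19
Maximum = 19.
FIFO (arrival order): J1 J2 J3 J4 J5.
J1: 0→6, due 15, lateness -9
J2: 6→9, due 26, lateness -17
J3: 9→21, due 36, lateness -15
J4: 21→26, due 40, lateness -14
J5: 26→41, due 22, lateness 19
Maximum = 19.
EDD (increasing due date): J1 J5 J2 J3 J4.
J1: 0→6, due 15, lateness -9
J5: 6→21, due 22, lateness -1
J2: 21→24, due 26, lateness -2
J3: 24→36, due 36, lateness 0
J4: 36→41, due 40, lateness 1
Maximum = 1.
LPT (decreasing processing time): J5 J3 J1 J4 J2.
J5: 0→15, due 22, lateness -7
J3: 15→27, due 36, lateness -9
J1: 27→33, due 15, lateness 18
J4: 33→38, due 40, lateness -2
J2: 38→41, due 26, lateness 15
Maximum = 18.
SPT 19, FIFO 19, EDD 1, LPT 18 → minimum 1.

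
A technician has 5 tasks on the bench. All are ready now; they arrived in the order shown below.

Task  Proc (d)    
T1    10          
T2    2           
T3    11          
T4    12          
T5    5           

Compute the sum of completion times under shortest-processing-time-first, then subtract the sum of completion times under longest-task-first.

-52

SPT (increasing processing time): T2 T5 T1 T3 T4.
T2: 0→2
T5: 2→7
T1: 7→17
T3: 17→28
T4: 28→40
Sum = 2+7+17+28+40 = 94.
LPT (decreasing processing time): T4 T3 T1 T5 T2.
T4: 0→12
T3: 12→23
T1: 23→33
T5: 33→38
T2: 38→40
Sum = 12+23+33+38+40 = 146.
Difference = 94 − 146 = -52.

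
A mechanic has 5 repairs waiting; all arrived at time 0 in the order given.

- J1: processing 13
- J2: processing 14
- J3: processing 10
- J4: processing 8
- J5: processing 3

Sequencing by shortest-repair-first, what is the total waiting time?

SPT (increasing processing time): J5 J4 J3 J1 J2.
J5: waits 0, runs 0→3
J4: waits 3, runs 3→11
J3: waits 11, runs 11→21
J1: waits 21, runs 21→34
J2: waits 34, runs 34→48
Sum = 0+3+11+21+34 = 69.

69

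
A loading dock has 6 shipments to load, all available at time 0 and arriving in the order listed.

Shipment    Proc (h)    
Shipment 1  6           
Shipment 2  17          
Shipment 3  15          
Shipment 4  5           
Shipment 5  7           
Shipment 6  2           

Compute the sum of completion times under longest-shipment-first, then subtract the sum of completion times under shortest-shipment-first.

106

LPT (decreasing processing time): Shipment 2 Shipment 3 Shipment 5 Shipment 1 Shipment 4 Shipment 6.
Shipment 2: 0→17
Shipment 3: 17→32
Shipment 5: 32→39
Shipment 1: 39→45
Shipment 4: 45→50
Shipment 6: 50→52
Sum = 17+32+39+45+50+52 = 235.
SPT (increasing processing time): Shipment 6 Shipment 4 Shipment 1 Shipment 5 Shipment 3 Shipment 2.
Shipment 6: 0→2
Shipment 4: 2→7
Shipment 1: 7→13
Shipment 5: 13→20
Shipment 3: 20→35
Shipment 2: 35→52
Sum = 2+7+13+20+35+52 = 129.
Difference = 235 − 129 = 106.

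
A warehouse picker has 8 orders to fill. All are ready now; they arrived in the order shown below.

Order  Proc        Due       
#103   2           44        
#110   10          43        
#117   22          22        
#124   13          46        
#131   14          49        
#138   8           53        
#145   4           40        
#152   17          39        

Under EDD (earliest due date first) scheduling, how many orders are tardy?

EDD (increasing due date): #117 #152 #145 #110 #103 #124 #131 #138.
#117: 0→22, due 22, tardiness 0
#152: 22→39, due 39, tardiness 0
#145: 39→43, due 40, tardiness 3
#110: 43→53, due 43, tardiness 10
#103: 53→55, due 44, tardiness 11
#124: 55→68, due 46, tardiness 22
#131: 68→82, due 49, tardiness 33
#138: 82→90, due 53, tardiness 37
Late orders: 6.

6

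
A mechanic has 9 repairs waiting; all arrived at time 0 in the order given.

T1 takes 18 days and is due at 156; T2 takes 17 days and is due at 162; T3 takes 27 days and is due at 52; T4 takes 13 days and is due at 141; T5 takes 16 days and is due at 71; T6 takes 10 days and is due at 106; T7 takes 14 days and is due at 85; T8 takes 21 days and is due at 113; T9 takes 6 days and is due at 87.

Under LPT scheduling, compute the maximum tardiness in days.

LPT (decreasing processing time): T3 T8 T1 T2 T5 T7 T4 T6 T9.
T3: 0→27, due 52, tardiness 0
T8: 27→48, due 113, tardiness 0
T1: 48→66, due 156, tardiness 0
T2: 66→83, due 162, tardiness 0
T5: 83→99, due 71, tardiness 28
T7: 99→113, due 85, tardiness 28
T4: 113→126, due 141, tardiness 0
T6: 126→136, due 106, tardiness 30
T9: 136→142, due 87, tardiness 55
Maximum = 55.

55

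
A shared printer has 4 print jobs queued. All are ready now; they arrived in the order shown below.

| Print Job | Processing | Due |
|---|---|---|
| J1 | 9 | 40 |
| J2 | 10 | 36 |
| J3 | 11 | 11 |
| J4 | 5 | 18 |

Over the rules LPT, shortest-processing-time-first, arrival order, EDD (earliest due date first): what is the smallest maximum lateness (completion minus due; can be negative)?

LPT (decreasing processing time): J3 J2 J1 J4.
J3: 0→11, due 11, lateness 0
J2: 11→21, due 36, lateness -15
J1: 21→30, due 40, lateness -10
J4: 30→35, due 18, lateness 17
Maximum = 17.
SPT (increasing processing time): J4 J1 J2 J3.
J4: 0→5, due 18, lateness -13
J1: 5→14, due 40, lateness -26
J2: 14→24, due 36, lateness -12
J3: 24→35, due 11, lateness 24
Maximum = 24.
FIFO (arrival order): J1 J2 J3 J4.
J1: 0→9, due 40, lateness -31
J2: 9→19, due 36, lateness -17
J3: 19→30, due 11, lateness 19
J4: 30→35, due 18, lateness 17
Maximum = 19.
EDD (increasing due date): J3 J4 J2 J1.
J3: 0→11, due 11, lateness 0
J4: 11→16, due 18, lateness -2
J2: 16→26, due 36, lateness -10
J1: 26→35, due 40, lateness -5
Maximum = 0.
LPT 17, SPT 24, FIFO 19, EDD 0 → minimum 0.

0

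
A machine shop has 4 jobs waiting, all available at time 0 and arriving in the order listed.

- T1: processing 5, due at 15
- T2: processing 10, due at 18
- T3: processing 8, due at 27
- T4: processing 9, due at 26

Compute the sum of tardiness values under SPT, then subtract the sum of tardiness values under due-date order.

9

SPT (increasing processing time): T1 T3 T4 T2.
T1: 0→5, due 15, tardiness 0
T3: 5→13, due 27, tardiness 0
T4: 13→22, due 26, tardiness 0
T2: 22→32, due 18, tardiness 14
Sum = 0+0+0+14 = 14.
EDD (increasing due date): T1 T2 T4 T3.
T1: 0→5, due 15, tardiness 0
T2: 5→15, due 18, tardiness 0
T4: 15→24, due 26, tardiness 0
T3: 24→32, due 27, tardiness 5
Sum = 0+0+0+5 = 5.
Difference = 14 − 5 = 9.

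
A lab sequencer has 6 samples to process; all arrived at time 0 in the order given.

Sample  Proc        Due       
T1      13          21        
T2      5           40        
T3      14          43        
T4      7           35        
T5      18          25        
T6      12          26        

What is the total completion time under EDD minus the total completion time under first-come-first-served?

EDD (increasing due date): T1 T5 T6 T4 T2 T3.
T1: 0→13
T5: 13→31
T6: 31→43
T4: 43→50
T2: 50→55
T3: 55→69
Sum = 13+31+43+50+55+69 = 261.
FIFO (arrival order): T1 T2 T3 T4 T5 T6.
T1: 0→13
T2: 13→18
T3: 18→32
T4: 32→39
T5: 39→57
T6: 57→69
Sum = 13+18+32+39+57+69 = 228.
Difference = 261 − 228 = 33.

33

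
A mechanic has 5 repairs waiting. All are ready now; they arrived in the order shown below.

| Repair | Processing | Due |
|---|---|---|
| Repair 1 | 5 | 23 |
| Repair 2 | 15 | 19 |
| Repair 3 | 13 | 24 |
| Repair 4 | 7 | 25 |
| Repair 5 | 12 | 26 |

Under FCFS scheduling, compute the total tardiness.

FIFO (arrival order): Repair 1 Repair 2 Repair 3 Repair 4 Repair 5.
Repair 1: 0→5, due 23, tardiness 0
Repair 2: 5→20, due 19, tardiness 1
Repair 3: 20→33, due 24, tardiness 9
Repair 4: 33→40, due 25, tardiness 15
Repair 5: 40→52, due 26, tardiness 26
Sum = 0+1+9+15+26 = 51.

51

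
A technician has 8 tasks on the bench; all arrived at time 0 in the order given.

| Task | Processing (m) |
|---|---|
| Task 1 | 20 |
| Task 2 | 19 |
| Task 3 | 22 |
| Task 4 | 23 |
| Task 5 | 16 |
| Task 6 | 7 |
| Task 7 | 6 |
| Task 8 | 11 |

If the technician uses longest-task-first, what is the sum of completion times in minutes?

670

LPT (decreasing processing time): Task 4 Task 3 Task 1 Task 2 Task 5 Task 8 Task 6 Task 7.
Task 4: 0→23
Task 3: 23→45
Task 1: 45→65
Task 2: 65→84
Task 5: 84→100
Task 8: 100→111
Task 6: 111→118
Task 7: 118→124
Sum = 23+45+65+84+100+111+118+124 = 670.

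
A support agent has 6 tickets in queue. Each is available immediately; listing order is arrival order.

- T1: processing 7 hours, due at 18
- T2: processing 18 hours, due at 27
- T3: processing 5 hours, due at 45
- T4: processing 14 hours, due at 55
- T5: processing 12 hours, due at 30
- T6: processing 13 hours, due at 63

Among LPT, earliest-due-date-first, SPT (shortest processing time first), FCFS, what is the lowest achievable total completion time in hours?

LPT (decreasing processing time): T2 T4 T6 T5 T1 T3.
T2: 0→18
T4: 18→32
T6: 32→45
T5: 45→57
T1: 57→64
T3: 64→69
Sum = 18+32+45+57+64+69 = 285.
EDD (increasing due date): T1 T2 T5 T3 T4 T6.
T1: 0→7
T2: 7→25
T5: 25→37
T3: 37→42
T4: 42→56
T6: 56→69
Sum = 7+25+37+42+56+69 = 236.
SPT (increasing processing time): T3 T1 T5 T6 T4 T2.
T3: 0→5
T1: 5→12
T5: 12→24
T6: 24→37
T4: 37→51
T2: 51→69
Sum = 5+12+24+37+51+69 = 198.
FIFO (arrival order): T1 T2 T3 T4 T5 T6.
T1: 0→7
T2: 7→25
T3: 25→30
T4: 30→44
T5: 44→56
T6: 56→69
Sum = 7+25+30+44+56+69 = 231.
LPT 285, EDD 236, SPT 198, FIFO 231 → minimum 198.

198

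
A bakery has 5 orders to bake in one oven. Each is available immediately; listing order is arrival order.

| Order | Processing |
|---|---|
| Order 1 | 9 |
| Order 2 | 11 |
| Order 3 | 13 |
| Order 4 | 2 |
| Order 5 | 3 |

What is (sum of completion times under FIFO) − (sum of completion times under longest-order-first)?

FIFO (arrival order): Order 1 Order 2 Order 3 Order 4 Order 5.
Order 1: 0→9
Order 2: 9→20
Order 3: 20→33
Order 4: 33→35
Order 5: 35→38
Sum = 9+20+33+35+38 = 135.
LPT (decreasing processing time): Order 3 Order 2 Order 1 Order 5 Order 4.
Order 3: 0→13
Order 2: 13→24
Order 1: 24→33
Order 5: 33→36
Order 4: 36→38
Sum = 13+24+33+36+38 = 144.
Difference = 135 − 144 = -9.

-9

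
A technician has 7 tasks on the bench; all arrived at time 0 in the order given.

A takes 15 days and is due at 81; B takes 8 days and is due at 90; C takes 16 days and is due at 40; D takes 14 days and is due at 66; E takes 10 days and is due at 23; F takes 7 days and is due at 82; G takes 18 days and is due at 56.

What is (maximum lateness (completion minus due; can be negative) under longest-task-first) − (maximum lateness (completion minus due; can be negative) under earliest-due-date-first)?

52

LPT (decreasing processing time): G C A D E B F.
G: 0→18, due 56, lateness -38
C: 18→34, due 40, lateness -6
A: 34→49, due 81, lateness -32
D: 49→63, due 66, lateness -3
E: 63→73, due 23, lateness 50
B: 73→81, due 90, lateness -9
F: 81→88, due 82, lateness 6
Maximum = 50.
EDD (increasing due date): E C G D A F B.
E: 0→10, due 23, lateness -13
C: 10→26, due 40, lateness -14
G: 26→44, due 56, lateness -12
D: 44→58, due 66, lateness -8
A: 58→73, due 81, lateness -8
F: 73→80, due 82, lateness -2
B: 80→88, due 90, lateness -2
Maximum = -2.
Difference = 50 − -2 = 52.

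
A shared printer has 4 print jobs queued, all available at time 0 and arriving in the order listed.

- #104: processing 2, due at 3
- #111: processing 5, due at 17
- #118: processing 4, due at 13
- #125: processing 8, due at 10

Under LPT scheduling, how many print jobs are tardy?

LPT (decreasing processing time): #125 #111 #118 #104.
#125: 0→8, due 10, tardiness 0
#111: 8→13, due 17, tardiness 0
#118: 13→17, due 13, tardiness 4
#104: 17→19, due 3, tardiness 16
Late print jobs: 2.

2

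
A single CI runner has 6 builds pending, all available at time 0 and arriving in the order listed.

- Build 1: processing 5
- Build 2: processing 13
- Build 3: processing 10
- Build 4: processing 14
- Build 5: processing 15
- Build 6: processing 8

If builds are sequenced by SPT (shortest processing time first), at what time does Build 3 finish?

23

SPT (increasing processing time): Build 1 Build 6 Build 3 Build 2 Build 4 Build 5.
Build 1: 0→5
Build 6: 5→13
Build 3: 13→23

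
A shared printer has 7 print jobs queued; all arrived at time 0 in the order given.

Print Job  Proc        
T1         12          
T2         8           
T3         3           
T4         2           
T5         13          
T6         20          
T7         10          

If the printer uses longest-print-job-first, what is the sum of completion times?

350

LPT (decreasing processing time): T6 T5 T1 T7 T2 T3 T4.
T6: 0→20
T5: 20→33
T1: 33→45
T7: 45→55
T2: 55→63
T3: 63→66
T4: 66→68
Sum = 20+33+45+55+63+66+68 = 350.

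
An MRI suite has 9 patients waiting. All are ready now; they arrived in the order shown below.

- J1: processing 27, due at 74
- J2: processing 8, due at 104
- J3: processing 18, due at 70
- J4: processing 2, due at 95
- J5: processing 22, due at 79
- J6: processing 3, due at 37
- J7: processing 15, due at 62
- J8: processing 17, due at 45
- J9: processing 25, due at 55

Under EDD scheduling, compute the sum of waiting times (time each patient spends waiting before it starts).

EDD (increasing due date): J6 J8 J9 J7 J3 J1 J5 J4 J2.
J6: waits 0, runs 0→3
J8: waits 3, runs 3→20
J9: waits 20, runs 20→45
J7: waits 45, runs 45→60
J3: waits 60, runs 60→78
J1: waits 78, runs 78→105
J5: waits 105, runs 105→127
J4: waits 127, runs 127→129
J2: waits 129, runs 129→137
Sum = 0+3+20+45+60+78+105+127+129 = 567.

567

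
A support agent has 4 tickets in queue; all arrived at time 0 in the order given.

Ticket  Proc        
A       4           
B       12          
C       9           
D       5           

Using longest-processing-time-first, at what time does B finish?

12

LPT (decreasing processing time): B C D A.
B: 0→12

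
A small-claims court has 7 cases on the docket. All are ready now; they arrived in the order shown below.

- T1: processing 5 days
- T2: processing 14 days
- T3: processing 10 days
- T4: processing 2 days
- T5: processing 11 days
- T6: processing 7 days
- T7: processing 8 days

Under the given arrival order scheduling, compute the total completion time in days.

FIFO (arrival order): T1 T2 T3 T4 T5 T6 T7.
T1: 0→5
T2: 5→19
T3: 19→29
T4: 29→31
T5: 31→42
T6: 42→49
T7: 49→57
Sum = 5+19+29+31+42+49+57 = 232.

232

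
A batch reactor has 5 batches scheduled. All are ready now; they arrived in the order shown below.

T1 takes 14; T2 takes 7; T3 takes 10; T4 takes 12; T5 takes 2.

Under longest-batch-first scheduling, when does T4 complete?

LPT (decreasing processing time): T1 T4 T3 T2 T5.
T1: 0→14
T4: 14→26

26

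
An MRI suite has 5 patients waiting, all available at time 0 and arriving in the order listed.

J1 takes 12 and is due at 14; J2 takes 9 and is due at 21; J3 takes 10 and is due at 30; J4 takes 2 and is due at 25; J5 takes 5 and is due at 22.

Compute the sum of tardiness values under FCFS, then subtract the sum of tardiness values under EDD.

FIFO (arrival order): J1 J2 J3 J4 J5.
J1: 0→12, due 14, tardiness 0
J2: 12→21, due 21, tardiness 0
J3: 21→31, due 30, tardiness 1
J4: 31→33, due 25, tardiness 8
J5: 33→38, due 22, tardiness 16
Sum = 0+0+1+8+16 = 25.
EDD (increasing due date): J1 J2 J5 J4 J3.
J1: 0→12, due 14, tardiness 0
J2: 12→21, due 21, tardiness 0
J5: 21→26, due 22, tardiness 4
J4: 26→28, due 25, tardiness 3
J3: 28→38, due 30, tardiness 8
Sum = 0+0+4+3+8 = 15.
Difference = 25 − 15 = 10.

10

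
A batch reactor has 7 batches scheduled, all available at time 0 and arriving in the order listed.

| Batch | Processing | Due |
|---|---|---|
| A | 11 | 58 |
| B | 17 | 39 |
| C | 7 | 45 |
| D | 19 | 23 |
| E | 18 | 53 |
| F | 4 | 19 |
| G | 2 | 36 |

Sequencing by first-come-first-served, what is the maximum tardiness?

FIFO (arrival order): A B C D E F G.
A: 0→11, due 58, tardiness 0
B: 11→28, due 39, tardiness 0
C: 28→35, due 45, tardiness 0
D: 35→54, due 23, tardiness 31
E: 54→72, due 53, tardiness 19
F: 72→76, due 19, tardiness 57
G: 76→78, due 36, tardiness 42
Maximum = 57.

57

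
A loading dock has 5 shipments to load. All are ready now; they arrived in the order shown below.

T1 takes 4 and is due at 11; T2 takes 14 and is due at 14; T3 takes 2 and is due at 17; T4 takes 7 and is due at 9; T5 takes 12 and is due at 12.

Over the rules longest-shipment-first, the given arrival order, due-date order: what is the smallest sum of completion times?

LPT (decreasing processing time): T2 T5 T4 T1 T3.
T2: 0→14
T5: 14→26
T4: 26→33
T1: 33→37
T3: 37→39
Sum = 14+26+33+37+39 = 149.
FIFO (arrival order): T1 T2 T3 T4 T5.
T1: 0→4
T2: 4→18
T3: 18→20
T4: 20→27
T5: 27→39
Sum = 4+18+20+27+39 = 108.
EDD (increasing due date): T4 T1 T5 T2 T3.
T4: 0→7
T1: 7→11
T5: 11→23
T2: 23→37
T3: 37→39
Sum = 7+11+23+37+39 = 117.
LPT 149, FIFO 108, EDD 117 → minimum 108.

108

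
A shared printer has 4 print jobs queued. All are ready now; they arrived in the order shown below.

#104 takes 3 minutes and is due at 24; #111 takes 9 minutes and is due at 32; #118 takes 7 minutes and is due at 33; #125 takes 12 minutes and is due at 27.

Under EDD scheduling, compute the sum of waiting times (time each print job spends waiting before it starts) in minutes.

42

EDD (increasing due date): #104 #125 #111 #118.
#104: waits 0, runs 0→3
#125: waits 3, runs 3→15
#111: waits 15, runs 15→24
#118: waits 24, runs 24→31
Sum = 0+3+15+24 = 42.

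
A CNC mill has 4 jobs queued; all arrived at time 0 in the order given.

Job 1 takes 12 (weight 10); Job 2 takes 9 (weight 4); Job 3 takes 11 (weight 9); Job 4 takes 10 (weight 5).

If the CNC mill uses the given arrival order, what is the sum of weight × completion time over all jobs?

702

FIFO (arrival order): Job 1 Job 2 Job 3 Job 4.
Job 1: finishes 12, weight 10, w·C = 120
Job 2: finishes 21, weight 4, w·C = 84
Job 3: finishes 32, weight 9, w·C = 288
Job 4: finishes 42, weight 5, w·C = 210
Sum = 120+84+288+210 = 702.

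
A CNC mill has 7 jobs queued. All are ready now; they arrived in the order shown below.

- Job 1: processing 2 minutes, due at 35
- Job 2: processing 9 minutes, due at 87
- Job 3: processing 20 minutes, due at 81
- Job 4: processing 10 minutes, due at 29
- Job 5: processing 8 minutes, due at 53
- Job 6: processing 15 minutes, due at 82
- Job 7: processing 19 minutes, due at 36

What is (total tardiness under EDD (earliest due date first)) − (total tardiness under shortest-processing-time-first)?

-29

EDD (increasing due date): Job 4 Job 1 Job 7 Job 5 Job 3 Job 6 Job 2.
Job 4: 0→10, due 29, tardiness 0
Job 1: 10→12, due 35, tardiness 0
Job 7: 12→31, due 36, tardiness 0
Job 5: 31→39, due 53, tardiness 0
Job 3: 39→59, due 81, tardiness 0
Job 6: 59→74, due 82, tardiness 0
Job 2: 74→83, due 87, tardiness 0
Sum = 0+0+0+0+0+0+0 = 0.
SPT (increasing processing time): Job 1 Job 5 Job 2 Job 4 Job 6 Job 7 Job 3.
Job 1: 0→2, due 35, tardiness 0
Job 5: 2→10, due 53, tardiness 0
Job 2: 10→19, due 87, tardiness 0
Job 4: 19→29, due 29, tardiness 0
Job 6: 29→44, due 82, tardiness 0
Job 7: 44→63, due 36, tardiness 27
Job 3: 63→83, due 81, tardiness 2
Sum = 0+0+0+0+0+27+2 = 29.
Difference = 0 − 29 = -29.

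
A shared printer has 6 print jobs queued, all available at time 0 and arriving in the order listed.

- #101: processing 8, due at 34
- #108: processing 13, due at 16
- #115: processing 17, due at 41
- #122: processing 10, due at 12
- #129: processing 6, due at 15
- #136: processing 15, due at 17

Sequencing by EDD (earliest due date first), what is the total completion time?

EDD (increasing due date): #122 #129 #108 #136 #101 #115.
#122: 0→10
#129: 10→16
#108: 16→29
#136: 29→44
#101: 44→52
#115: 52→69
Sum = 10+16+29+44+52+69 = 220.

220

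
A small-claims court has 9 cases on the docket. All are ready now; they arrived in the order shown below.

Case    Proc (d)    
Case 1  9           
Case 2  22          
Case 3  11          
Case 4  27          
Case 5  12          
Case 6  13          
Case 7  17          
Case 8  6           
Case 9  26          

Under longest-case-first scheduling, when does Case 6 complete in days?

105

LPT (decreasing processing time): Case 4 Case 9 Case 2 Case 7 Case 6 Case 5 Case 3 Case 1 Case 8.
Case 4: 0→27
Case 9: 27→53
Case 2: 53→75
Case 7: 75→92
Case 6: 92→105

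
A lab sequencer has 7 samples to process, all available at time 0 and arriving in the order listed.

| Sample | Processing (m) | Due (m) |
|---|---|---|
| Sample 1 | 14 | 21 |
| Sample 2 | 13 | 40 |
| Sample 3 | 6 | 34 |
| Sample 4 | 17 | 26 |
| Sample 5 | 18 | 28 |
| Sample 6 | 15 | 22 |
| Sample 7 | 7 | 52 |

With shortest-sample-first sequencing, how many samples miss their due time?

4

SPT (increasing processing time): Sample 3 Sample 7 Sample 2 Sample 1 Sample 6 Sample 4 Sample 5.
Sample 3: 0→6, due 34, tardiness 0
Sample 7: 6→13, due 52, tardiness 0
Sample 2: 13→26, due 40, tardiness 0
Sample 1: 26→40, due 21, tardiness 19
Sample 6: 40→55, due 22, tardiness 33
Sample 4: 55→72, due 26, tardiness 46
Sample 5: 72→90, due 28, tardiness 62
Late samples: 4.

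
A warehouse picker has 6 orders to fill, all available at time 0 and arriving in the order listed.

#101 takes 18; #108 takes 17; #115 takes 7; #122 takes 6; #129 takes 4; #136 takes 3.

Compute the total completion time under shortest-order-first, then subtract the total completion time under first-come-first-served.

SPT (increasing processing time): #136 #129 #122 #115 #108 #101.
#136: 0→3
#129: 3→7
#122: 7→13
#115: 13→20
#108: 20→37
#101: 37→55
Sum = 3+7+13+20+37+55 = 135.
FIFO (arrival order): #101 #108 #115 #122 #129 #136.
#101: 0→18
#108: 18→35
#115: 35→42
#122: 42→48
#129: 48→52
#136: 52→55
Sum = 18+35+42+48+52+55 = 250.
Difference = 135 − 250 = -115.

-115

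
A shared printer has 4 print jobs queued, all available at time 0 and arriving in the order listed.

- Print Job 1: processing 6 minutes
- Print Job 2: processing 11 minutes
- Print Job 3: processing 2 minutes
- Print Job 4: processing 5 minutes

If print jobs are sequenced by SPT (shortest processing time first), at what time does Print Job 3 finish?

2

SPT (increasing processing time): Print Job 3 Print Job 4 Print Job 1 Print Job 2.
Print Job 3: 0→2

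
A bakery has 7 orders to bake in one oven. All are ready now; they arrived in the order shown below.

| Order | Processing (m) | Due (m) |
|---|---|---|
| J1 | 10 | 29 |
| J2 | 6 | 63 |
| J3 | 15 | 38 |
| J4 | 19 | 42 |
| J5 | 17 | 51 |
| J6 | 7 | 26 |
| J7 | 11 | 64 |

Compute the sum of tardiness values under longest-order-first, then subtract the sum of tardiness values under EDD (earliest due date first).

73

LPT (decreasing processing time): J4 J5 J3 J7 J1 J6 J2.
J4: 0→19, due 42, tardiness 0
J5: 19→36, due 51, tardiness 0
J3: 36→51, due 38, tardiness 13
J7: 51→62, due 64, tardiness 0
J1: 62→72, due 29, tardiness 43
J6: 72→79, due 26, tardiness 53
J2: 79→85, due 63, tardiness 22
Sum = 0+0+13+0+43+53+22 = 131.
EDD (increasing due date): J6 J1 J3 J4 J5 J2 J7.
J6: 0→7, due 26, tardiness 0
J1: 7→17, due 29, tardiness 0
J3: 17→32, due 38, tardiness 0
J4: 32→51, due 42, tardiness 9
J5: 51→68, due 51, tardiness 17
J2: 68→74, due 63, tardiness 11
J7: 74→85, due 64, tardiness 21
Sum = 0+0+0+9+17+11+21 = 58.
Difference = 131 − 58 = 73.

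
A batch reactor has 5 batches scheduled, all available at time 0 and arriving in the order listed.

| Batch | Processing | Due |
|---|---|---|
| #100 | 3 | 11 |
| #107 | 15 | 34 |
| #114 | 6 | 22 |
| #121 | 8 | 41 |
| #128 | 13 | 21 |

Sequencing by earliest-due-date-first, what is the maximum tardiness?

EDD (increasing due date): #100 #128 #114 #107 #121.
#100: 0→3, due 11, tardiness 0
#128: 3→16, due 21, tardiness 0
#114: 16→22, due 22, tardiness 0
#107: 22→37, due 34, tardiness 3
#121: 37→45, due 41, tardiness 4
Maximum = 4.

4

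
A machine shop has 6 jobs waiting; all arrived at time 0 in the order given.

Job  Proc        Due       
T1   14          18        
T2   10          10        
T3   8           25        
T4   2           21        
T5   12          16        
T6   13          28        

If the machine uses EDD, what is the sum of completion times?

211

EDD (increasing due date): T2 T5 T1 T4 T3 T6.
T2: 0→10
T5: 10→22
T1: 22→36
T4: 36→38
T3: 38→46
T6: 46→59
Sum = 10+22+36+38+46+59 = 211.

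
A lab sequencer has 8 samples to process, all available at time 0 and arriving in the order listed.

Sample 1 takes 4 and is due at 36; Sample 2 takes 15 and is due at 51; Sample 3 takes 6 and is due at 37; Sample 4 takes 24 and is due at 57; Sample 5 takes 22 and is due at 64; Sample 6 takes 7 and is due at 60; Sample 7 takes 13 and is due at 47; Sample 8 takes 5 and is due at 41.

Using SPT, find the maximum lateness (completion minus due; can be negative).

39

SPT (increasing processing time): Sample 1 Sample 8 Sample 3 Sample 6 Sample 7 Sample 2 Sample 5 Sample 4.
Sample 1: 0→4, due 36, lateness -32
Sample 8: 4→9, due 41, lateness -32
Sample 3: 9→15, due 37, lateness -22
Sample 6: 15→22, due 60, lateness -38
Sample 7: 22→35, due 47, lateness -12
Sample 2: 35→50, due 51, lateness -1
Sample 5: 50→72, due 64, lateness 8
Sample 4: 72→96, due 57, lateness 39
Maximum = 39.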